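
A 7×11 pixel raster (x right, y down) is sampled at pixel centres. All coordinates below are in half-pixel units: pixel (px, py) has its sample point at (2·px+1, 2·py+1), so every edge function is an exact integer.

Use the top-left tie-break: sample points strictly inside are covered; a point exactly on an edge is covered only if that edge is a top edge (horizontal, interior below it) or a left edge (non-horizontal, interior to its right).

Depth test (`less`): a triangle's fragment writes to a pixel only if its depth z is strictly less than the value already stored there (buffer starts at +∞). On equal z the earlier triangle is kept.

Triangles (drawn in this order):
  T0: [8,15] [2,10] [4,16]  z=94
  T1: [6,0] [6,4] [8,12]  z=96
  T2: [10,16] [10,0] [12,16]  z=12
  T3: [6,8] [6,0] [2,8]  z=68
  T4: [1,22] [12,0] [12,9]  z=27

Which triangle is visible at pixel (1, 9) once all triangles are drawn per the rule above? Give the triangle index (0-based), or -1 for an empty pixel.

T0:
  2·area = 26  (B↔C swapped to make it positive)
  edge (8, 15)→(4, 16): d=(-4,1) right/bottom  bias=-1
  edge (4, 16)→(2, 10): d=(-2,-6) top-left  bias=+0
  edge (2, 10)→(8, 15): d=(6,5) right/bottom  bias=-1
    (0,3)@(1, 7): e=[39,0,-13] → ·  [on edge]
    (1,5)@(3, 11): e=[21,4,1] → █
    (2,5)@(5, 11): e=[19,16,-9] → ·
    (1,6)@(3, 13): e=[13,0,13] → █  [on edge]
    (2,6)@(5, 13): e=[11,12,3] → █
    (3,6)@(7, 13): e=[9,24,-7] → ·
    (1,7)@(3, 15): e=[5,-4,25] → ·
    (2,7)@(5, 15): e=[3,8,15] → █
    (3,7)@(7, 15): e=[1,20,5] → █
    (4,7)@(9, 15): e=[-1,32,-5] → ·
    (2,8)@(5, 17): e=[-5,4,27] → ·
    (3,8)@(7, 17): e=[-7,16,17] → ·
    (2,9)@(5, 19): e=[-13,0,39] → ·  [on edge]
  covered (5 px):
    · · · · · · ·
    · · · · · · ·
    · · · · · · ·
    · · · · · · ·
    · · · · · · ·
    · █ · · · · ·
    · █ █ · · · ·
    · · █ █ · · ·
    · · · · · · ·
    · · · · · · ·
    · · · · · · ·
T1:
  2·area = 8  (B↔C swapped to make it positive)
  edge (6, 0)→(8, 12): d=(2,12) right/bottom  bias=-1
  edge (8, 12)→(6, 4): d=(-2,-8) top-left  bias=+0
  edge (6, 4)→(6, 0): d=(0,-4) top-left  bias=+0
    (3,3)@(7, 7): e=[2,2,4] → █
    (4,3)@(9, 7): e=[-22,18,12] → ·
    (3,4)@(7, 9): e=[6,-2,4] → ·
  covered (1 px):
    · · · · · · ·
    · · · · · · ·
    · · · · · · ·
    · · · █ · · ·
    · · · · · · ·
    · · · · · · ·
    · · · · · · ·
    · · · · · · ·
    · · · · · · ·
    · · · · · · ·
    · · · · · · ·
T2:
  2·area = 32
  edge (10, 16)→(10, 0): d=(0,-16) top-left  bias=+0
  edge (10, 0)→(12, 16): d=(2,16) right/bottom  bias=-1
  edge (12, 16)→(10, 16): d=(-2,0) right/bottom  bias=-1
    (5,4)@(11, 9): e=[16,2,14] → █
    (6,4)@(13, 9): e=[48,-30,14] → ·
    (5,5)@(11, 11): e=[16,6,10] → █
    (6,5)@(13, 11): e=[48,-26,10] → ·
    (5,6)@(11, 13): e=[16,10,6] → █
    (6,6)@(13, 13): e=[48,-22,6] → ·
    (5,7)@(11, 15): e=[16,14,2] → █
    (6,7)@(13, 15): e=[48,-18,2] → ·
    (5,8)@(11, 17): e=[16,18,-2] → ·
  covered (4 px):
    · · · · · · ·
    · · · · · · ·
    · · · · · · ·
    · · · · · · ·
    · · · · · █ ·
    · · · · · █ ·
    · · · · · █ ·
    · · · · · █ ·
    · · · · · · ·
    · · · · · · ·
    · · · · · · ·
T3:
  2·area = 32  (B↔C swapped to make it positive)
  edge (6, 8)→(2, 8): d=(-4,0) right/bottom  bias=-1
  edge (2, 8)→(6, 0): d=(4,-8) top-left  bias=+0
  edge (6, 0)→(6, 8): d=(0,8) right/bottom  bias=-1
    (2,1)@(5, 3): e=[20,4,8] → █
    (3,1)@(7, 3): e=[20,20,-8] → ·
    (2,2)@(5, 5): e=[12,12,8] → █
    (3,2)@(7, 5): e=[12,28,-8] → ·
    (1,3)@(3, 7): e=[4,4,24] → █
    (3,3)@(7, 7): e=[4,36,-8] → ·
    (1,4)@(3, 9): e=[-4,12,24] → ·
    (2,4)@(5, 9): e=[-4,28,8] → ·
  covered (4 px):
    · · · · · · ·
    · · █ · · · ·
    · · █ · · · ·
    · █ █ · · · ·
    · · · · · · ·
    · · · · · · ·
    · · · · · · ·
    · · · · · · ·
    · · · · · · ·
    · · · · · · ·
    · · · · · · ·
T4:
  2·area = 99
  edge (1, 22)→(12, 0): d=(11,-22) top-left  bias=+0
  edge (12, 0)→(12, 9): d=(0,9) right/bottom  bias=-1
  edge (12, 9)→(1, 22): d=(-11,13) right/bottom  bias=-1
    (5,1)@(11, 3): e=[11,9,79] → █
    (6,1)@(13, 3): e=[55,-9,53] → ·
    (5,2)@(11, 5): e=[33,9,57] → █
    (6,2)@(13, 5): e=[77,-9,31] → ·
    (4,3)@(9, 7): e=[11,27,61] → █
    (6,3)@(13, 7): e=[99,-9,9] → ·
    (4,4)@(9, 9): e=[33,27,39] → █
    (6,4)@(13, 9): e=[121,-9,-13] → ·
    (3,5)@(7, 11): e=[11,45,43] → █
    (5,5)@(11, 11): e=[99,9,-9] → ·
    (3,6)@(7, 13): e=[33,45,21] → █
    (4,6)@(9, 13): e=[77,27,-5] → ·
  covered (12 px):
    · · · · · · ·
    · · · · · █ ·
    · · · · · █ ·
    · · · · █ █ ·
    · · · · █ █ ·
    · · · █ █ · ·
    · · · █ · · ·
    · · █ · · · ·
    · · █ · · · ·
    · █ · · · · ·
    · · · · · · ·

Z-buffer (winner per pixel, '.' = empty):
  . . . . . . .
  . . 3 . . 4 .
  . . 3 . . 4 .
  . 3 3 1 4 4 .
  . . . . 4 2 .
  . 0 . 4 4 2 .
  . 0 0 4 . 2 .
  . . 4 0 . 2 .
  . . 4 . . . .
  . 4 . . . . .
  . . . . . . .

Final: 4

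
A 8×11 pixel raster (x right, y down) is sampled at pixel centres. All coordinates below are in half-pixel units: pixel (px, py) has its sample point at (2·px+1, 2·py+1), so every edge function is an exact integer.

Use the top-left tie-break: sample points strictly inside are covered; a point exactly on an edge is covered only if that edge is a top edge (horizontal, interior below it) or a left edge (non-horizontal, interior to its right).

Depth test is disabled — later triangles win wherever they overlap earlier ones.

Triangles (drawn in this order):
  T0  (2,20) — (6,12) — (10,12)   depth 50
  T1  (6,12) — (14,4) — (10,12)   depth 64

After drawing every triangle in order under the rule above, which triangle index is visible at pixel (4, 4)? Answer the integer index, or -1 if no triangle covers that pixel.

T0:
  2·area = 32
  edge (2, 20)→(6, 12): d=(4,-8) top-left  bias=+0
  edge (6, 12)→(10, 12): d=(4,0) top-left  bias=+0
  edge (10, 12)→(2, 20): d=(-8,8) right/bottom  bias=-1
    (7,3)@(15, 7): e=[52,-20,0] → .  [on edge]
    (6,4)@(13, 9): e=[44,-12,0] → .  [on edge]
    (5,5)@(11, 11): e=[36,-4,0] → .  [on edge]
    (3,6)@(7, 13): e=[12,4,16] → X
    (4,6)@(9, 13): e=[28,4,0] → .  [on edge]
    (2,7)@(5, 15): e=[4,12,16] → X
    (3,7)@(7, 15): e=[20,12,0] → .  [on edge]
    (2,8)@(5, 17): e=[12,20,0] → .  [on edge]
    (1,9)@(3, 19): e=[4,28,0] → .  [on edge]
    (0,10)@(1, 21): e=[-4,36,0] → .  [on edge]
  covered (2 px):
    . . . . . . . .
    . . . . . . . .
    . . . . . . . .
    . . . . . . . .
    . . . . . . . .
    . . . . . . . .
    . . . X . . . .
    . . X . . . . .
    . . . . . . . .
    . . . . . . . .
    . . . . . . . .
T1:
  2·area = 32
  edge (6, 12)→(14, 4): d=(8,-8) top-left  bias=+0
  edge (14, 4)→(10, 12): d=(-4,8) right/bottom  bias=-1
  edge (10, 12)→(6, 12): d=(-4,0) right/bottom  bias=-1
    (7,1)@(15, 3): e=[0,-4,36] → .  [on edge]
    (6,2)@(13, 5): e=[0,4,28] → X  [on edge]
    (7,2)@(15, 5): e=[16,-12,28] → .
    (5,3)@(11, 7): e=[0,12,20] → X  [on edge]
    (6,3)@(13, 7): e=[16,-4,20] → .
    (4,4)@(9, 9): e=[0,20,12] → X  [on edge]
    (6,4)@(13, 9): e=[32,-12,12] → .
    (3,5)@(7, 11): e=[0,28,4] → X  [on edge]
    (5,5)@(11, 11): e=[32,-4,4] → .
    (2,6)@(5, 13): e=[0,36,-4] → .  [on edge]
    (3,6)@(7, 13): e=[16,20,-4] → .
    (4,6)@(9, 13): e=[32,4,-4] → .
    (1,7)@(3, 15): e=[0,44,-12] → .  [on edge]
    (0,8)@(1, 17): e=[0,52,-20] → .  [on edge]
  covered (6 px):
    . . . . . . . .
    . . . . . . . .
    . . . . . . X .
    . . . . . X . .
    . . . . X X . .
    . . . X X . . .
    . . . . . . . .
    . . . . . . . .
    . . . . . . . .
    . . . . . . . .
    . . . . . . . .

Z-buffer (winner per pixel, '.' = empty):
  . . . . . . . .
  . . . . . . . .
  . . . . . . 1 .
  . . . . . 1 . .
  . . . . 1 1 . .
  . . . 1 1 . . .
  . . . 0 . . . .
  . . 0 . . . . .
  . . . . . . . .
  . . . . . . . .
  . . . . . . . .

Answer: 1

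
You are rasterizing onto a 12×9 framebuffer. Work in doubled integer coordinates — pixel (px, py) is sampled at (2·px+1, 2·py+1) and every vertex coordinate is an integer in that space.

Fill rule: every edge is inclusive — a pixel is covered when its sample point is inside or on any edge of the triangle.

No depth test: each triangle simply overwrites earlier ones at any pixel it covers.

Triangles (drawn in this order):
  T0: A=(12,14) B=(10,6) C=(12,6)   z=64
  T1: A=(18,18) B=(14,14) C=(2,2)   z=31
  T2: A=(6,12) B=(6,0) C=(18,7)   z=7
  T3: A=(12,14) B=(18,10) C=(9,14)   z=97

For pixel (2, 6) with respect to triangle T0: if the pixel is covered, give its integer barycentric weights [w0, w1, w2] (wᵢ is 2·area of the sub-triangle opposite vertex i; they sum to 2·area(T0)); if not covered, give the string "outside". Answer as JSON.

T0:
  2·area = 16
  edge (12, 14)→(10, 6): d=(-2,-8) inclusive
  edge (10, 6)→(12, 6): d=(2,0) inclusive
  edge (12, 6)→(12, 14): d=(0,8) inclusive
    (5,3)@(11, 7): e=[6,2,8] → X
    (6,3)@(13, 7): e=[22,2,-8] → .
    (5,4)@(11, 9): e=[2,6,8] → X
    (6,4)@(13, 9): e=[18,6,-8] → .
    (5,5)@(11, 11): e=[-2,10,8] → .
  covered (2 px):
    . . . . . . . . . . . .
    . . . . . . . . . . . .
    . . . . . . . . . . . .
    . . . . . X . . . . . .
    . . . . . X . . . . . .
    . . . . . . . . . . . .
    . . . . . . . . . . . .
    . . . . . . . . . . . .
    . . . . . . . . . . . .
T1:
  degenerate (2·area = 0) — covers nothing
T2:
  2·area = 144
  edge (6, 12)→(6, 0): d=(0,-12) inclusive
  edge (6, 0)→(18, 7): d=(12,7) inclusive
  edge (18, 7)→(6, 12): d=(-12,5) inclusive
    (3,0)@(7, 1): e=[12,5,127] → X
    (4,0)@(9, 1): e=[36,-9,117] → .
    (3,1)@(7, 3): e=[12,29,103] → X
    (4,1)@(9, 3): e=[36,15,93] → X
    (5,1)@(11, 3): e=[60,1,83] → X
    (6,1)@(13, 3): e=[84,-13,73] → .
    (3,2)@(7, 5): e=[12,53,79] → X
    (6,2)@(13, 5): e=[84,11,49] → X
    (7,2)@(15, 5): e=[108,-3,39] → .
    (3,3)@(7, 7): e=[12,77,55] → X
    (7,3)@(15, 7): e=[108,21,15] → X
    (8,3)@(17, 7): e=[132,7,5] → X
  covered (19 px):
    . . . X . . . . . . . .
    . . . X X X . . . . . .
    . . . X X X X . . . . .
    . . . X X X X X X . . .
    . . . X X X X . . . . .
    . . . X . . . . . . . .
    . . . . . . . . . . . .
    . . . . . . . . . . . .
    . . . . . . . . . . . .
T3:
  2·area = 12  (B↔C swapped to make it positive)
  edge (12, 14)→(9, 14): d=(-3,0) inclusive
  edge (9, 14)→(18, 10): d=(9,-4) inclusive
  edge (18, 10)→(12, 14): d=(-6,4) inclusive
    (6,6)@(13, 13): e=[3,7,2] → X
    (7,6)@(15, 13): e=[3,15,-6] → .
    (6,7)@(13, 15): e=[-3,25,-10] → .
  covered (1 px):
    . . . . . . . . . . . .
    . . . . . . . . . . . .
    . . . . . . . . . . . .
    . . . . . . . . . . . .
    . . . . . . . . . . . .
    . . . . . . . . . . . .
    . . . . . . X . . . . .
    . . . . . . . . . . . .
    . . . . . . . . . . . .

Result: "outside"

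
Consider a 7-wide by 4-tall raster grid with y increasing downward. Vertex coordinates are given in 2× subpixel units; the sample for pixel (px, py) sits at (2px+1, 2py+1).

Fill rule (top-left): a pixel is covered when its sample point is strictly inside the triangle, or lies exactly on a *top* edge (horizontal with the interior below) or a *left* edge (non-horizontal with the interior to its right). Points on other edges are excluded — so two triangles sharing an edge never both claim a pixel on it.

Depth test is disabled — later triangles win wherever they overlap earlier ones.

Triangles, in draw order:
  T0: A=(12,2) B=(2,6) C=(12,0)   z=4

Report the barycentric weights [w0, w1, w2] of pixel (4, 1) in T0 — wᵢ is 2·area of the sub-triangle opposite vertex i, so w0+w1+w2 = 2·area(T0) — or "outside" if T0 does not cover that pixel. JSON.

T0:
  2·area = 20
  edge (12, 2)→(2, 6): d=(-10,4) right/bottom  bias=-1
  edge (2, 6)→(12, 0): d=(10,-6) top-left  bias=+0
  edge (12, 0)→(12, 2): d=(0,2) right/bottom  bias=-1
    (5,0)@(11, 1): e=[14,4,2] → X
    (6,0)@(13, 1): e=[6,16,-2] → .
    (3,1)@(7, 3): e=[10,0,10] → X  [on edge]
    (4,1)@(9, 3): e=[2,12,6] → X
    (5,1)@(11, 3): e=[-6,24,2] → .
    (3,2)@(7, 5): e=[-10,20,10] → .
    (4,2)@(9, 5): e=[-18,32,6] → .
  covered (3 px):
    . . . . . X .
    . . . X X . .
    . . . . . . .
    . . . . . . .

Answer: [12,6,2]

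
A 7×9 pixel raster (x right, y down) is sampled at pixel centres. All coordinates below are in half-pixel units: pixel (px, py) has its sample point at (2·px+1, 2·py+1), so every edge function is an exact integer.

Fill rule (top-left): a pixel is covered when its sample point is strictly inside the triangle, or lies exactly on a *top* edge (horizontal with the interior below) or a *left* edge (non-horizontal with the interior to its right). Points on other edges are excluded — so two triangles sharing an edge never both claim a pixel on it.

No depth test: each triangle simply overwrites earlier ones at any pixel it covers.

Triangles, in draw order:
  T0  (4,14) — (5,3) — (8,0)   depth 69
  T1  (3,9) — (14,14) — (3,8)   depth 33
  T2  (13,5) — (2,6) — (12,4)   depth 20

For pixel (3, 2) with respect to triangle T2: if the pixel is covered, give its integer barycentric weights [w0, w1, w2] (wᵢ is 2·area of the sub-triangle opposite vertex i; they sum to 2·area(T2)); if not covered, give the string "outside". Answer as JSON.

T0:
  2·area = 30
  edge (4, 14)→(5, 3): d=(1,-11) top-left  bias=+0
  edge (5, 3)→(8, 0): d=(3,-3) top-left  bias=+0
  edge (8, 0)→(4, 14): d=(-4,14) right/bottom  bias=-1
    (3,0)@(7, 1): e=[20,0,10] → X  [on edge]
    (4,0)@(9, 1): e=[42,6,-18] → .
    (2,1)@(5, 3): e=[0,0,30] → X  [on edge]
    (4,1)@(9, 3): e=[44,12,-26] → .
    (1,2)@(3, 5): e=[-20,0,50] → .  [on edge]
    (2,2)@(5, 5): e=[2,6,22] → X
    (3,2)@(7, 5): e=[24,12,-6] → .
    (0,3)@(1, 7): e=[-40,0,70] → .  [on edge]
    (2,3)@(5, 7): e=[4,12,14] → X
    (3,3)@(7, 7): e=[26,18,-14] → .
    (2,4)@(5, 9): e=[6,18,6] → X
    (3,4)@(7, 9): e=[28,24,-22] → .
  covered (6 px):
    . . . X . . .
    . . X X . . .
    . . X . . . .
    . . X . . . .
    . . X . . . .
    . . . . . . .
    . . . . . . .
    . . . . . . .
    . . . . . . .
T1:
  2·area = 11  (B↔C swapped to make it positive)
  edge (3, 9)→(3, 8): d=(0,-1) top-left  bias=+0
  edge (3, 8)→(14, 14): d=(11,6) right/bottom  bias=-1
  edge (14, 14)→(3, 9): d=(-11,-5) top-left  bias=+0
    (1,0)@(3, 1): e=[0,-77,88] → .  [on edge]
    (1,1)@(3, 3): e=[0,-55,66] → .  [on edge]
    (1,2)@(3, 5): e=[0,-33,44] → .  [on edge]
    (1,3)@(3, 7): e=[0,-11,22] → .  [on edge]
    (1,4)@(3, 9): e=[0,11,0] → X  [on edge]
    (2,4)@(5, 9): e=[2,-1,10] → .
    (1,5)@(3, 11): e=[0,33,-22] → .  [on edge]
    (1,6)@(3, 13): e=[0,55,-44] → .  [on edge]
    (1,7)@(3, 15): e=[0,77,-66] → .  [on edge]
    (1,8)@(3, 17): e=[0,99,-88] → .  [on edge]
  covered (1 px):
    . . . . . . .
    . . . . . . .
    . . . . . . .
    . . . . . . .
    . X . . . . .
    . . . . . . .
    . . . . . . .
    . . . . . . .
    . . . . . . .
T2:
  2·area = 12
  edge (13, 5)→(2, 6): d=(-11,1) right/bottom  bias=-1
  edge (2, 6)→(12, 4): d=(10,-2) top-left  bias=+0
  edge (12, 4)→(13, 5): d=(1,1) right/bottom  bias=-1
    (4,0)@(9, 1): e=[48,-36,0] → .  [on edge]
    (5,1)@(11, 3): e=[24,-12,0] → .  [on edge]
    (3,2)@(7, 5): e=[6,0,6] → X  [on edge]
    (4,2)@(9, 5): e=[4,4,4] → X
    (5,2)@(11, 5): e=[2,8,2] → X
    (6,2)@(13, 5): e=[0,12,0] → .  [on edge]
    (3,3)@(7, 7): e=[-16,20,8] → .
    (4,3)@(9, 7): e=[-18,24,6] → .
    (5,3)@(11, 7): e=[-20,28,4] → .
  covered (3 px):
    . . . . . . .
    . . . . . . .
    . . . X X X .
    . . . . . . .
    . . . . . . .
    . . . . . . .
    . . . . . . .
    . . . . . . .
    . . . . . . .

Result: [0,6,6]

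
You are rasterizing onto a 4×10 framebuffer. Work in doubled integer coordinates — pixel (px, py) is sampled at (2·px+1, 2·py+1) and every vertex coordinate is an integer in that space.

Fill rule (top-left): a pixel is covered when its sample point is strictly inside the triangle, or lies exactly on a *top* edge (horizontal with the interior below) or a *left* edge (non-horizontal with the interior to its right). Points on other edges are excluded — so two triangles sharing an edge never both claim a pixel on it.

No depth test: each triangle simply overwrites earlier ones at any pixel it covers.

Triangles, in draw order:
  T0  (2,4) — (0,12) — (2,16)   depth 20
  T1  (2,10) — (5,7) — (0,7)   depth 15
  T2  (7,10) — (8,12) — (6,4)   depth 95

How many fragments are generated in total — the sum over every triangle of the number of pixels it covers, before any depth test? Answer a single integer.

T0:
  2·area = 24  (B↔C swapped to make it positive)
  edge (2, 4)→(2, 16): d=(0,12) right/bottom  bias=-1
  edge (2, 16)→(0, 12): d=(-2,-4) top-left  bias=+0
  edge (0, 12)→(2, 4): d=(2,-8) top-left  bias=+0
    (0,4)@(1, 9): e=[12,10,2] → #
    (1,4)@(3, 9): e=[-12,18,18] → ·
    (0,5)@(1, 11): e=[12,6,6] → #
    (1,5)@(3, 11): e=[-12,14,22] → ·
    (0,6)@(1, 13): e=[12,2,10] → #
    (1,6)@(3, 13): e=[-12,10,26] → ·
    (0,7)@(1, 15): e=[12,-2,14] → ·
  covered (3 px):
    · · · ·
    · · · ·
    · · · ·
    · · · ·
    # · · ·
    # · · ·
    # · · ·
    · · · ·
    · · · ·
    · · · ·
T1:
  2·area = 15  (B↔C swapped to make it positive)
  edge (2, 10)→(0, 7): d=(-2,-3) top-left  bias=+0
  edge (0, 7)→(5, 7): d=(5,0) top-left  bias=+0
  edge (5, 7)→(2, 10): d=(-3,3) right/bottom  bias=-1
    (3,2)@(7, 5): e=[25,-10,0] → ·  [on edge]
    (0,3)@(1, 7): e=[3,0,12] → #  [on edge]
    (1,3)@(3, 7): e=[9,0,6] → #  [on edge]
    (2,3)@(5, 7): e=[15,0,0] → ·  [on edge]
    (3,3)@(7, 7): e=[21,0,-6] → ·  [on edge]
    (0,4)@(1, 9): e=[-1,10,6] → ·
    (1,4)@(3, 9): e=[5,10,0] → ·  [on edge]
    (0,5)@(1, 11): e=[-5,20,0] → ·  [on edge]
  covered (2 px):
    · · · ·
    · · · ·
    · · · ·
    # # · ·
    · · · ·
    · · · ·
    · · · ·
    · · · ·
    · · · ·
    · · · ·
T2:
  2·area = 4  (B↔C swapped to make it positive)
  edge (7, 10)→(6, 4): d=(-1,-6) top-left  bias=+0
  edge (6, 4)→(8, 12): d=(2,8) right/bottom  bias=-1
  edge (8, 12)→(7, 10): d=(-1,-2) top-left  bias=+0
    (3,4)@(7, 9): e=[1,2,1] → #
    (3,5)@(7, 11): e=[-1,6,-1] → ·
  covered (1 px):
    · · · ·
    · · · ·
    · · · ·
    · · · ·
    · · · #
    · · · ·
    · · · ·
    · · · ·
    · · · ·
    · · · ·

Answer: 6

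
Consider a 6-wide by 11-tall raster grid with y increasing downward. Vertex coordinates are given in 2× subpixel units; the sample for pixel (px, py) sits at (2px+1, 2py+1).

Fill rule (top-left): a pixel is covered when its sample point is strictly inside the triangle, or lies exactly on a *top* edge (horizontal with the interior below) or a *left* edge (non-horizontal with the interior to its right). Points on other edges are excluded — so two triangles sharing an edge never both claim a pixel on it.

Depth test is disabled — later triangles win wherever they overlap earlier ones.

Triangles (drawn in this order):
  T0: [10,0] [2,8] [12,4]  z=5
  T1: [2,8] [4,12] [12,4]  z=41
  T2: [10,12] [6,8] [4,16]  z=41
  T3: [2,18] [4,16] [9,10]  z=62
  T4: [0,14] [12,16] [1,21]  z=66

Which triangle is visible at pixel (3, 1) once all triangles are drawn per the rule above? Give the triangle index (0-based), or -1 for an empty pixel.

T0:
  2·area = 48  (B↔C swapped to make it positive)
  edge (10, 0)→(12, 4): d=(2,4) right/bottom  bias=-1
  edge (12, 4)→(2, 8): d=(-10,4) right/bottom  bias=-1
  edge (2, 8)→(10, 0): d=(8,-8) top-left  bias=+0
    (4,0)@(9, 1): e=[6,42,0] → █  [on edge]
    (5,0)@(11, 1): e=[-2,34,16] → ·
    (3,1)@(7, 3): e=[18,30,0] → █  [on edge]
    (5,1)@(11, 3): e=[2,14,32] → █
    (2,2)@(5, 5): e=[30,18,0] → █  [on edge]
    (5,2)@(11, 5): e=[6,-6,48] → ·
    (1,3)@(3, 7): e=[42,6,0] → █  [on edge]
    (2,3)@(5, 7): e=[34,-2,16] → ·
    (3,3)@(7, 7): e=[26,-10,32] → ·
    (4,3)@(9, 7): e=[18,-18,48] → ·
    (0,4)@(1, 9): e=[54,-6,0] → ·  [on edge]
    (1,4)@(3, 9): e=[46,-14,16] → ·
  covered (8 px):
    · · · · █ ·
    · · · █ █ █
    · · █ █ █ ·
    · █ · · · ·
    · · · · · ·
    · · · · · ·
    · · · · · ·
    · · · · · ·
    · · · · · ·
    · · · · · ·
    · · · · · ·
T1:
  2·area = 48  (B↔C swapped to make it positive)
  edge (2, 8)→(12, 4): d=(10,-4) top-left  bias=+0
  edge (12, 4)→(4, 12): d=(-8,8) right/bottom  bias=-1
  edge (4, 12)→(2, 8): d=(-2,-4) top-left  bias=+0
    (5,2)@(11, 5): e=[6,0,42] → ·  [on edge]
    (2,3)@(5, 7): e=[2,32,14] → █
    (3,3)@(7, 7): e=[10,16,22] → █
    (4,3)@(9, 7): e=[18,0,30] → ·  [on edge]
    (1,4)@(3, 9): e=[14,32,2] → █
    (3,4)@(7, 9): e=[30,0,18] → ·  [on edge]
    (1,5)@(3, 11): e=[34,16,-2] → ·
    (2,5)@(5, 11): e=[42,0,6] → ·  [on edge]
    (1,6)@(3, 13): e=[54,0,-6] → ·  [on edge]
    (0,7)@(1, 15): e=[66,0,-18] → ·  [on edge]
  covered (4 px):
    · · · · · ·
    · · · · · ·
    · · · · · ·
    · · █ █ · ·
    · █ █ · · ·
    · · · · · ·
    · · · · · ·
    · · · · · ·
    · · · · · ·
    · · · · · ·
    · · · · · ·
T2:
  2·area = 40  (B↔C swapped to make it positive)
  edge (10, 12)→(4, 16): d=(-6,4) right/bottom  bias=-1
  edge (4, 16)→(6, 8): d=(2,-8) top-left  bias=+0
  edge (6, 8)→(10, 12): d=(4,4) right/bottom  bias=-1
    (0,1)@(1, 3): e=[90,-50,0] → ·  [on edge]
    (1,2)@(3, 5): e=[70,-30,0] → ·  [on edge]
    (2,3)@(5, 7): e=[50,-10,0] → ·  [on edge]
    (3,4)@(7, 9): e=[30,10,0] → ·  [on edge]
    (3,5)@(7, 11): e=[18,14,8] → █
    (4,5)@(9, 11): e=[10,30,0] → ·  [on edge]
    (2,6)@(5, 13): e=[14,2,24] → █
    (4,6)@(9, 13): e=[-2,34,8] → ·
    (5,6)@(11, 13): e=[-10,50,0] → ·  [on edge]
    (2,7)@(5, 15): e=[2,6,32] → █
    (3,7)@(7, 15): e=[-6,22,24] → ·
    (2,8)@(5, 17): e=[-10,10,40] → ·
  covered (4 px):
    · · · · · ·
    · · · · · ·
    · · · · · ·
    · · · · · ·
    · · · · · ·
    · · · █ · ·
    · · █ █ · ·
    · · █ · · ·
    · · · · · ·
    · · · · · ·
    · · · · · ·
T3:
  2·area = 2  (B↔C swapped to make it positive)
  edge (2, 18)→(9, 10): d=(7,-8) top-left  bias=+0
  edge (9, 10)→(4, 16): d=(-5,6) right/bottom  bias=-1
  edge (4, 16)→(2, 18): d=(-2,2) right/bottom  bias=-1
    (5,4)@(11, 9): e=[9,-7,0] → ·  [on edge]
    (4,5)@(9, 11): e=[7,-5,0] → ·  [on edge]
    (3,6)@(7, 13): e=[5,-3,0] → ·  [on edge]
    (2,7)@(5, 15): e=[3,-1,0] → ·  [on edge]
    (1,8)@(3, 17): e=[1,1,0] → ·  [on edge]
    (0,9)@(1, 19): e=[-1,3,0] → ·  [on edge]
  covered (0 px):
    · · · · · ·
    · · · · · ·
    · · · · · ·
    · · · · · ·
    · · · · · ·
    · · · · · ·
    · · · · · ·
    · · · · · ·
    · · · · · ·
    · · · · · ·
    · · · · · ·
T4:
  2·area = 82
  edge (0, 14)→(12, 16): d=(12,2) right/bottom  bias=-1
  edge (12, 16)→(1, 21): d=(-11,5) right/bottom  bias=-1
  edge (1, 21)→(0, 14): d=(-1,-7) top-left  bias=+0
    (0,7)@(1, 15): e=[10,66,6] → █
    (1,7)@(3, 15): e=[6,56,20] → █
    (2,7)@(5, 15): e=[2,46,34] → █
    (3,7)@(7, 15): e=[-2,36,48] → ·
    (0,8)@(1, 17): e=[34,44,4] → █
    (3,8)@(7, 17): e=[22,14,46] → █
    (4,8)@(9, 17): e=[18,4,60] → █
    (5,8)@(11, 17): e=[14,-6,74] → ·
    (0,9)@(1, 19): e=[58,22,2] → █
    (3,9)@(7, 19): e=[46,-8,44] → ·
    (4,9)@(9, 19): e=[42,-18,58] → ·
    (0,10)@(1, 21): e=[82,0,0] → ·  [on edge]
  covered (11 px):
    · · · · · ·
    · · · · · ·
    · · · · · ·
    · · · · · ·
    · · · · · ·
    · · · · · ·
    · · · · · ·
    █ █ █ · · ·
    █ █ █ █ █ ·
    █ █ █ · · ·
    · · · · · ·

Z-buffer (winner per pixel, '.' = empty):
  . . . . 0 .
  . . . 0 0 0
  . . 0 0 0 .
  . 0 1 1 . .
  . 1 1 . . .
  . . . 2 . .
  . . 2 2 . .
  4 4 4 . . .
  4 4 4 4 4 .
  4 4 4 . . .
  . . . . . .

Answer: 0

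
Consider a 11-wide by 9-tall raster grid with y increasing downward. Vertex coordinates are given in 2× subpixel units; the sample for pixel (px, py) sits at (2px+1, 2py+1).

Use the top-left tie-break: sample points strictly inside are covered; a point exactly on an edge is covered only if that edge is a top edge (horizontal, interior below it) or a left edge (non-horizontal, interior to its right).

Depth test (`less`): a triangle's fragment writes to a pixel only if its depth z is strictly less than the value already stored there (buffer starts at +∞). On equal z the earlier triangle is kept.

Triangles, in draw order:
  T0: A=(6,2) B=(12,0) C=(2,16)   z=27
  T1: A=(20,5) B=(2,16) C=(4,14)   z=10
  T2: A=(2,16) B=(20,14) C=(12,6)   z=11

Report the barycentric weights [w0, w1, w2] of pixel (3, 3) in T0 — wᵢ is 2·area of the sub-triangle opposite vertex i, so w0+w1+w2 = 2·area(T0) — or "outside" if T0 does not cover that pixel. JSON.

T0:
  2·area = 76
  edge (6, 2)→(12, 0): d=(6,-2) top-left  bias=+0
  edge (12, 0)→(2, 16): d=(-10,16) right/bottom  bias=-1
  edge (2, 16)→(6, 2): d=(4,-14) top-left  bias=+0
    (4,0)@(9, 1): e=[0,38,38] → █  [on edge]
    (5,0)@(11, 1): e=[4,6,66] → █
    (6,0)@(13, 1): e=[8,-26,94] → ·
    (1,1)@(3, 3): e=[0,114,-38] → ·  [on edge]
    (3,1)@(7, 3): e=[8,50,18] → █
    (5,1)@(11, 3): e=[16,-14,74] → ·
    (3,2)@(7, 5): e=[20,30,26] → █
    (4,2)@(9, 5): e=[24,-2,54] → ·
    (2,3)@(5, 7): e=[28,42,6] → █
    (4,3)@(9, 7): e=[36,-22,62] → ·
    (2,4)@(5, 9): e=[40,22,14] → █
    (3,4)@(7, 9): e=[44,-10,42] → ·
  covered (10 px):
    · · · · █ █ · · · · ·
    · · · █ █ · · · · · ·
    · · · █ · · · · · · ·
    · · █ █ · · · · · · ·
    · · █ · · · · · · · ·
    · · █ · · · · · · · ·
    · █ · · · · · · · · ·
    · · · · · · · · · · ·
    · · · · · · · · · · ·
T1:
  2·area = 14
  edge (20, 5)→(2, 16): d=(-18,11) right/bottom  bias=-1
  edge (2, 16)→(4, 14): d=(2,-2) top-left  bias=+0
  edge (4, 14)→(20, 5): d=(16,-9) top-left  bias=+0
    (8,0)@(17, 1): e=[105,0,-91] → ·  [on edge]
    (7,1)@(15, 3): e=[91,0,-77] → ·  [on edge]
    (6,2)@(13, 5): e=[77,0,-63] → ·  [on edge]
    (5,3)@(11, 7): e=[63,0,-49] → ·  [on edge]
    (4,4)@(9, 9): e=[49,0,-35] → ·  [on edge]
    (6,4)@(13, 9): e=[5,8,1] → █
    (7,4)@(15, 9): e=[-17,12,19] → ·
    (3,5)@(7, 11): e=[35,0,-21] → ·  [on edge]
    (6,5)@(13, 11): e=[-31,12,33] → ·
    (2,6)@(5, 13): e=[21,0,-7] → ·  [on edge]
    (1,7)@(3, 15): e=[7,0,7] → █  [on edge]
    (2,7)@(5, 15): e=[-15,4,25] → ·
    (0,8)@(1, 17): e=[-7,0,21] → ·  [on edge]
  covered (2 px):
    · · · · · · · · · · ·
    · · · · · · · · · · ·
    · · · · · · · · · · ·
    · · · · · · · · · · ·
    · · · · · · █ · · · ·
    · · · · · · · · · · ·
    · · · · · · · · · · ·
    · █ · · · · · · · · ·
    · · · · · · · · · · ·
T2:
  2·area = 160  (B↔C swapped to make it positive)
  edge (2, 16)→(12, 6): d=(10,-10) top-left  bias=+0
  edge (12, 6)→(20, 14): d=(8,8) right/bottom  bias=-1
  edge (20, 14)→(2, 16): d=(-18,2) right/bottom  bias=-1
    (3,0)@(7, 1): e=[-100,0,260] → ·  [on edge]
    (8,0)@(17, 1): e=[0,-80,240] → ·  [on edge]
    (4,1)@(9, 3): e=[-60,0,220] → ·  [on edge]
    (7,1)@(15, 3): e=[0,-48,208] → ·  [on edge]
    (5,2)@(11, 5): e=[-20,0,180] → ·  [on edge]
    (6,2)@(13, 5): e=[0,-16,176] → ·  [on edge]
    (5,3)@(11, 7): e=[0,16,144] → █  [on edge]
    (6,3)@(13, 7): e=[20,0,140] → ·  [on edge]
    (4,4)@(9, 9): e=[0,48,112] → █  [on edge]
    (6,4)@(13, 9): e=[40,16,104] → █
    (7,4)@(15, 9): e=[60,0,100] → ·  [on edge]
    (3,5)@(7, 11): e=[0,80,80] → █  [on edge]
    (8,5)@(17, 11): e=[100,0,60] → ·  [on edge]
    (2,6)@(5, 13): e=[0,112,48] → █  [on edge]
    (9,6)@(19, 13): e=[140,0,20] → ·  [on edge]
    (1,7)@(3, 15): e=[0,144,16] → █  [on edge]
    (5,7)@(11, 15): e=[80,80,0] → ·  [on edge]
    (10,7)@(21, 15): e=[180,0,-20] → ·  [on edge]
    (0,8)@(1, 17): e=[0,176,-16] → ·  [on edge]
  covered (20 px):
    · · · · · · · · · · ·
    · · · · · · · · · · ·
    · · · · · · · · · · ·
    · · · · · █ · · · · ·
    · · · · █ █ █ · · · ·
    · · · █ █ █ █ █ · · ·
    · · █ █ █ █ █ █ █ · ·
    · █ █ █ █ · · · · · ·
    · · · · · · · · · · ·

Final: [10,34,32]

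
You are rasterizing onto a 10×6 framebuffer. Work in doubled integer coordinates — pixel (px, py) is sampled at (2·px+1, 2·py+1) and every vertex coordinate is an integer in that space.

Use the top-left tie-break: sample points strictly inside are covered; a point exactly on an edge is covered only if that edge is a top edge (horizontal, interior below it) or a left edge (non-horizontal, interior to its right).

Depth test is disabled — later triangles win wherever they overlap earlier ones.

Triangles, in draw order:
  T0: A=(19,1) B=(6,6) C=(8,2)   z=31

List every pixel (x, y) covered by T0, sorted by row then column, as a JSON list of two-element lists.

T0:
  2·area = 42
  edge (19, 1)→(6, 6): d=(-13,5) right/bottom  bias=-1
  edge (6, 6)→(8, 2): d=(2,-4) top-left  bias=+0
  edge (8, 2)→(19, 1): d=(11,-1) top-left  bias=+0
    (9,0)@(19, 1): e=[0,42,0] → ·  [on edge]
    (4,1)@(9, 3): e=[24,6,12] → #
    (5,1)@(11, 3): e=[14,14,14] → #
    (6,1)@(13, 3): e=[4,22,16] → #
    (7,1)@(15, 3): e=[-6,30,18] → ·
    (3,2)@(7, 5): e=[8,2,32] → #
    (4,2)@(9, 5): e=[-2,10,34] → ·
    (5,2)@(11, 5): e=[-12,18,36] → ·
    (6,2)@(13, 5): e=[-22,26,38] → ·
    (3,3)@(7, 7): e=[-18,6,54] → ·
  covered (4 px):
    · · · · · · · · · ·
    · · · · # # # · · ·
    · · · # · · · · · ·
    · · · · · · · · · ·
    · · · · · · · · · ·
    · · · · · · · · · ·

Answer: [[4,1],[5,1],[6,1],[3,2]]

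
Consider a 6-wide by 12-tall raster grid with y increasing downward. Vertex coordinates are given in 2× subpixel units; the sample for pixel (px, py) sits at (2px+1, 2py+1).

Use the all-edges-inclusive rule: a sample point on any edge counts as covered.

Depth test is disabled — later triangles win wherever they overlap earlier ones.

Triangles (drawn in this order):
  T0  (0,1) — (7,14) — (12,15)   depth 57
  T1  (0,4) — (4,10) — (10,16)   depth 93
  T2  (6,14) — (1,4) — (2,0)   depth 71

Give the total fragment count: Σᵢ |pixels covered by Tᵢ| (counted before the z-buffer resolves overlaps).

T0:
  2·area = 58  (B↔C swapped to make it positive)
  edge (0, 1)→(12, 15): d=(12,14) inclusive
  edge (12, 15)→(7, 14): d=(-5,-1) inclusive
  edge (7, 14)→(0, 1): d=(-7,-13) inclusive
    (1,2)@(3, 5): e=[6,41,11] → #
    (2,2)@(5, 5): e=[-22,43,37] → ·
    (1,3)@(3, 7): e=[30,31,-3] → ·
    (2,3)@(5, 7): e=[2,33,23] → #
    (3,3)@(7, 7): e=[-26,35,49] → ·
    (2,4)@(5, 9): e=[26,23,9] → #
    (3,4)@(7, 9): e=[-2,25,35] → ·
    (2,5)@(5, 11): e=[50,13,-5] → ·
    (3,5)@(7, 11): e=[22,15,21] → #
    (4,5)@(9, 11): e=[-6,17,47] → ·
    (3,6)@(7, 13): e=[46,5,7] → #
    (4,6)@(9, 13): e=[18,7,33] → #
  covered (6 px):
    · · · · · ·
    · · · · · ·
    · # · · · ·
    · · # · · ·
    · · # · · ·
    · · · # · ·
    · · · # # ·
    · · · · · ·
    · · · · · ·
    · · · · · ·
    · · · · · ·
    · · · · · ·
T1:
  2·area = 12  (B↔C swapped to make it positive)
  edge (0, 4)→(10, 16): d=(10,12) inclusive
  edge (10, 16)→(4, 10): d=(-6,-6) inclusive
  edge (4, 10)→(0, 4): d=(-4,-6) inclusive
    (0,3)@(1, 7): e=[18,0,-6] → ·  [on edge]
    (1,4)@(3, 9): e=[14,0,-2] → ·  [on edge]
    (2,5)@(5, 11): e=[10,0,2] → #  [on edge]
    (3,5)@(7, 11): e=[-14,12,14] → ·
    (2,6)@(5, 13): e=[30,-12,-6] → ·
    (3,6)@(7, 13): e=[6,0,6] → #  [on edge]
    (4,6)@(9, 13): e=[-18,12,18] → ·
    (3,7)@(7, 15): e=[26,-12,-2] → ·
    (4,7)@(9, 15): e=[2,0,10] → #  [on edge]
    (5,7)@(11, 15): e=[-22,12,22] → ·
    (4,8)@(9, 17): e=[22,-12,2] → ·
    (5,8)@(11, 17): e=[-2,0,14] → ·  [on edge]
  covered (3 px):
    · · · · · ·
    · · · · · ·
    · · · · · ·
    · · · · · ·
    · · · · · ·
    · · # · · ·
    · · · # · ·
    · · · · # ·
    · · · · · ·
    · · · · · ·
    · · · · · ·
    · · · · · ·
T2:
  2·area = 30
  edge (6, 14)→(1, 4): d=(-5,-10) inclusive
  edge (1, 4)→(2, 0): d=(1,-4) inclusive
  edge (2, 0)→(6, 14): d=(4,14) inclusive
    (1,2)@(3, 5): e=[15,9,6] → #
    (2,2)@(5, 5): e=[35,17,-22] → ·
    (1,3)@(3, 7): e=[5,11,14] → #
    (2,3)@(5, 7): e=[25,19,-14] → ·
    (1,4)@(3, 9): e=[-5,13,22] → ·
    (2,5)@(5, 11): e=[5,23,2] → #
    (3,5)@(7, 11): e=[25,31,-26] → ·
    (2,6)@(5, 13): e=[-5,25,10] → ·
  covered (3 px):
    · · · · · ·
    · · · · · ·
    · # · · · ·
    · # · · · ·
    · · · · · ·
    · · # · · ·
    · · · · · ·
    · · · · · ·
    · · · · · ·
    · · · · · ·
    · · · · · ·
    · · · · · ·

Answer: 12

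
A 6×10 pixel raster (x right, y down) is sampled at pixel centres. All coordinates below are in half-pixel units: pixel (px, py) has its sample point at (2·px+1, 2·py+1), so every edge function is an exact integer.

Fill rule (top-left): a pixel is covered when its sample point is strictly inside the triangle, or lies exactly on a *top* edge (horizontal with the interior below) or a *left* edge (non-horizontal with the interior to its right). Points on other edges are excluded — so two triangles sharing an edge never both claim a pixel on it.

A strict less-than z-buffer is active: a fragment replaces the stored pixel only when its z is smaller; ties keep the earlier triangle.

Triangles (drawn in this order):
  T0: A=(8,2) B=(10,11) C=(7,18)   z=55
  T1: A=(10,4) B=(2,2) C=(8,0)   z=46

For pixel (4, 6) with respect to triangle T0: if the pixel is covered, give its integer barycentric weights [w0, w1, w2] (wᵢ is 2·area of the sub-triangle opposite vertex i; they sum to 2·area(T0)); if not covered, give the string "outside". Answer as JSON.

T0:
  2·area = 41
  edge (8, 2)→(10, 11): d=(2,9) right/bottom  bias=-1
  edge (10, 11)→(7, 18): d=(-3,7) right/bottom  bias=-1
  edge (7, 18)→(8, 2): d=(1,-16) top-left  bias=+0
    (4,3)@(9, 7): e=[1,19,21] → X
    (5,3)@(11, 7): e=[-17,5,53] → .
    (4,4)@(9, 9): e=[5,13,23] → X
    (5,4)@(11, 9): e=[-13,-1,55] → .
    (4,5)@(9, 11): e=[9,7,25] → X
    (5,5)@(11, 11): e=[-9,-7,57] → .
    (4,6)@(9, 13): e=[13,1,27] → X
    (5,6)@(11, 13): e=[-5,-13,59] → .
    (4,7)@(9, 15): e=[17,-5,29] → .
  covered (4 px):
    . . . . . .
    . . . . . .
    . . . . . .
    . . . . X .
    . . . . X .
    . . . . X .
    . . . . X .
    . . . . . .
    . . . . . .
    . . . . . .
T1:
  2·area = 28
  edge (10, 4)→(2, 2): d=(-8,-2) top-left  bias=+0
  edge (2, 2)→(8, 0): d=(6,-2) top-left  bias=+0
  edge (8, 0)→(10, 4): d=(2,4) right/bottom  bias=-1
    (2,0)@(5, 1): e=[14,0,14] → X  [on edge]
    (3,0)@(7, 1): e=[18,4,6] → X
    (4,0)@(9, 1): e=[22,8,-2] → .
    (2,1)@(5, 3): e=[-2,12,18] → .
    (3,1)@(7, 3): e=[2,16,10] → X
    (4,1)@(9, 3): e=[6,20,2] → X
    (5,1)@(11, 3): e=[10,24,-6] → .
    (3,2)@(7, 5): e=[-14,28,14] → .
    (4,2)@(9, 5): e=[-10,32,6] → .
  covered (4 px):
    . . X X . .
    . . . X X .
    . . . . . .
    . . . . . .
    . . . . . .
    . . . . . .
    . . . . . .
    . . . . . .
    . . . . . .
    . . . . . .

Result: [1,27,13]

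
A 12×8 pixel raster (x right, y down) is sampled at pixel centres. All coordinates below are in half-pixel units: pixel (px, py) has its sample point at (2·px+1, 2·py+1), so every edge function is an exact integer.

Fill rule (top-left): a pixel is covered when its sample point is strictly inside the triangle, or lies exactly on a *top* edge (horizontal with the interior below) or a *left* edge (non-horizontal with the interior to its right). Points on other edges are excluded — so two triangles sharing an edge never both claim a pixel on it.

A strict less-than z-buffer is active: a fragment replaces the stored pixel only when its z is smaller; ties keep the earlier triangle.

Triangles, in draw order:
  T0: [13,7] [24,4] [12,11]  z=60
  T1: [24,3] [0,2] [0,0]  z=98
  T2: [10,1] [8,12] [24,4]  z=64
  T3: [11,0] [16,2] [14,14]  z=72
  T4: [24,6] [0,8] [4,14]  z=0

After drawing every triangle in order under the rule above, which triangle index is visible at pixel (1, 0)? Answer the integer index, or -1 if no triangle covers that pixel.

T0:
  2·area = 41
  edge (13, 7)→(24, 4): d=(11,-3) top-left  bias=+0
  edge (24, 4)→(12, 11): d=(-12,7) right/bottom  bias=-1
  edge (12, 11)→(13, 7): d=(1,-4) top-left  bias=+0
    (10,2)@(21, 5): e=[2,9,30] → X
    (11,2)@(23, 5): e=[8,-5,38] → .
    (6,3)@(13, 7): e=[0,41,0] → X  [on edge]
    (7,3)@(15, 7): e=[6,27,8] → X
    (8,3)@(17, 7): e=[12,13,16] → X
    (9,3)@(19, 7): e=[18,-1,24] → .
    (10,3)@(21, 7): e=[24,-15,32] → .
    (6,4)@(13, 9): e=[22,17,2] → X
    (8,4)@(17, 9): e=[34,-11,18] → .
    (6,5)@(13, 11): e=[44,-7,4] → .
    (7,5)@(15, 11): e=[50,-21,12] → .
    (5,7)@(11, 15): e=[82,-41,0] → .  [on edge]
  covered (6 px):
    . . . . . . . . . . . .
    . . . . . . . . . . . .
    . . . . . . . . . . X .
    . . . . . . X X X . . .
    . . . . . . X X . . . .
    . . . . . . . . . . . .
    . . . . . . . . . . . .
    . . . . . . . . . . . .
T1:
  2·area = 48
  edge (24, 3)→(0, 2): d=(-24,-1) top-left  bias=+0
  edge (0, 2)→(0, 0): d=(0,-2) top-left  bias=+0
  edge (0, 0)→(24, 3): d=(24,3) right/bottom  bias=-1
    (0,0)@(1, 1): e=[25,2,21] → X
    (1,0)@(3, 1): e=[27,6,15] → X
    (2,0)@(5, 1): e=[29,10,9] → X
    (3,0)@(7, 1): e=[31,14,3] → X
    (4,0)@(9, 1): e=[33,18,-3] → .
    (0,1)@(1, 3): e=[-23,2,69] → .
    (1,1)@(3, 3): e=[-21,6,63] → .
    (2,1)@(5, 3): e=[-19,10,57] → .
    (3,1)@(7, 3): e=[-17,14,51] → .
  covered (4 px):
    X X X X . . . . . . . .
    . . . . . . . . . . . .
    . . . . . . . . . . . .
    . . . . . . . . . . . .
    . . . . . . . . . . . .
    . . . . . . . . . . . .
    . . . . . . . . . . . .
    . . . . . . . . . . . .
T2:
  2·area = 160  (B↔C swapped to make it positive)
  edge (10, 1)→(24, 4): d=(14,3) right/bottom  bias=-1
  edge (24, 4)→(8, 12): d=(-16,8) right/bottom  bias=-1
  edge (8, 12)→(10, 1): d=(2,-11) top-left  bias=+0
    (5,1)@(11, 3): e=[25,120,15] → X
    (6,1)@(13, 3): e=[19,104,37] → X
    (7,1)@(15, 3): e=[13,88,59] → X
    (8,1)@(17, 3): e=[7,72,81] → X
    (9,1)@(19, 3): e=[1,56,103] → X
    (10,1)@(21, 3): e=[-5,40,125] → .
    (5,2)@(11, 5): e=[53,88,19] → X
    (10,2)@(21, 5): e=[23,8,129] → X
    (11,2)@(23, 5): e=[17,-8,151] → .
    (4,3)@(9, 7): e=[87,72,1] → X
    (9,3)@(19, 7): e=[57,-8,111] → .
    (10,3)@(21, 7): e=[51,-24,133] → .
  covered (20 px):
    . . . . . . . . . . . .
    . . . . . X X X X X . .
    . . . . . X X X X X X .
    . . . . X X X X X . . .
    . . . . X X X . . . . .
    . . . . X . . . . . . .
    . . . . . . . . . . . .
    . . . . . . . . . . . .
T3:
  2·area = 64
  edge (11, 0)→(16, 2): d=(5,2) right/bottom  bias=-1
  edge (16, 2)→(14, 14): d=(-2,12) right/bottom  bias=-1
  edge (14, 14)→(11, 0): d=(-3,-14) top-left  bias=+0
    (6,0)@(13, 1): e=[1,38,25] → X
    (7,0)@(15, 1): e=[-3,14,53] → .
    (6,1)@(13, 3): e=[11,34,19] → X
    (7,1)@(15, 3): e=[7,10,47] → X
    (8,1)@(17, 3): e=[3,-14,75] → .
    (6,2)@(13, 5): e=[21,30,13] → X
    (8,2)@(17, 5): e=[13,-18,69] → .
    (6,3)@(13, 7): e=[31,26,7] → X
    (8,3)@(17, 7): e=[23,-22,63] → .
    (6,4)@(13, 9): e=[41,22,1] → X
    (7,4)@(15, 9): e=[37,-2,29] → .
    (6,5)@(13, 11): e=[51,18,-5] → .
  covered (8 px):
    . . . . . . X . . . . .
    . . . . . . X X . . . .
    . . . . . . X X . . . .
    . . . . . . X X . . . .
    . . . . . . X . . . . .
    . . . . . . . . . . . .
    . . . . . . . . . . . .
    . . . . . . . . . . . .
T4:
  2·area = 152  (B↔C swapped to make it positive)
  edge (24, 6)→(4, 14): d=(-20,8) right/bottom  bias=-1
  edge (4, 14)→(0, 8): d=(-4,-6) top-left  bias=+0
  edge (0, 8)→(24, 6): d=(24,-2) top-left  bias=+0
    (6,3)@(13, 7): e=[68,82,2] → X
    (7,3)@(15, 7): e=[52,94,6] → X
    (8,3)@(17, 7): e=[36,106,10] → X
    (9,3)@(19, 7): e=[20,118,14] → X
    (10,3)@(21, 7): e=[4,130,18] → X
    (11,3)@(23, 7): e=[-12,142,22] → .
    (0,4)@(1, 9): e=[124,2,26] → X
    (1,4)@(3, 9): e=[108,14,30] → X
    (2,4)@(5, 9): e=[92,26,34] → X
    (3,4)@(7, 9): e=[76,38,38] → X
    (4,4)@(9, 9): e=[60,50,42] → X
    (5,4)@(11, 9): e=[44,62,46] → X
  covered (19 px):
    . . . . . . . . . . . .
    . . . . . . . . . . . .
    . . . . . . . . . . . .
    . . . . . . X X X X X .
    X X X X X X X X . . . .
    . X X X X X . . . . . .
    . . X . . . . . . . . .
    . . . . . . . . . . . .

Z-buffer (winner per pixel, '.' = empty):
  1 1 1 1 . . 3 . . . . .
  . . . . . 2 2 2 2 2 . .
  . . . . . 2 2 2 2 2 0 .
  . . . . 2 2 4 4 4 4 4 .
  4 4 4 4 4 4 4 4 . . . .
  . 4 4 4 4 4 . . . . . .
  . . 4 . . . . . . . . .
  . . . . . . . . . . . .

Answer: 1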